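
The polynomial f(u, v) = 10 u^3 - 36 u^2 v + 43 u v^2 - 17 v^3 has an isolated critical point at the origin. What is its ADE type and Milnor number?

Type D_4, Milnor number mu = 4.

The Hessian of f at 0 is [[0, 0], [0, 0]] with rank 0, so corank 2. A Groebner basis of the Jacobian ideal J(f) in C{u,v} is {v^3, u^2 - 13*v^2/6, u*v - 3*v^2/2}; counting standard monomials gives mu = 4. Corank 2; j^3 = (u - v)*(10*u^2 - 26*u*v + 17*v^2) splits into three distinct lines over C (the quadratic factor has nonzero discriminant), so D_4.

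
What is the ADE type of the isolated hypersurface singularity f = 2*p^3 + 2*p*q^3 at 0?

E7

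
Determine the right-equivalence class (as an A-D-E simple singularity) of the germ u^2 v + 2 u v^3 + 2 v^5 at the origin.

The Hessian of f at 0 is [[0, 0], [0, 0]] with rank 0, so corank 2. A Groebner basis of the Jacobian ideal J(f) in C{u,v} is {u^3, u^2*v, -u^2/4 + u*v^2, u*v + v^3}; counting standard monomials gives mu = 6. Corank 2; j^3 = u^2*v has shape L^2 M (L != M), so D-series; mu = 6 gives D_6.

D6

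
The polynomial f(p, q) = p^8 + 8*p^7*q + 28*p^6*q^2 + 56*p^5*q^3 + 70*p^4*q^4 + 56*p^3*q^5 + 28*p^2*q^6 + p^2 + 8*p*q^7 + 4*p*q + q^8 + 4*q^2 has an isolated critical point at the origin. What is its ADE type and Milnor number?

Type A_7, Milnor number mu = 7.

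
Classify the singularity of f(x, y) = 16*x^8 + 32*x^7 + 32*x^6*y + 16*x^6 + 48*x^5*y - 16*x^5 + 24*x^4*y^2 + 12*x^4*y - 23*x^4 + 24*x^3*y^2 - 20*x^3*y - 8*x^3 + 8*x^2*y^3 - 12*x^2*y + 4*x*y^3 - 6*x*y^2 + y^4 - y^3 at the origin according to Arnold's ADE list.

The Hessian of f at 0 has rank 0. Corank 2; j^3 = -(2*x + y)^3 is a perfect cube, so E-series; the 4-jet and mu = 6 give E_6.

E_{6}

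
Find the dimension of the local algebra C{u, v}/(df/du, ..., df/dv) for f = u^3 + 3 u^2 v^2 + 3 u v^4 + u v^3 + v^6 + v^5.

The Hessian of f at 0 has rank 0. Corank 2; j^3 = u^3 is a perfect cube, so E-series; the 4-jet and mu = 7 give E_7.

7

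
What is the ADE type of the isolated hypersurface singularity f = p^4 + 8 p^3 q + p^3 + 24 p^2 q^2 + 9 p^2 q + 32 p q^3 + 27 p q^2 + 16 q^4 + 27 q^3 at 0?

E_{6}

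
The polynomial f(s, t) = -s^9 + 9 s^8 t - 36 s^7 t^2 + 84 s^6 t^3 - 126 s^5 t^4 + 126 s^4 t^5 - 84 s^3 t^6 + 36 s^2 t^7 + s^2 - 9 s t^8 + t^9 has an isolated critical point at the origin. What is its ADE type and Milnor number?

Type A_8, Milnor number mu = 8.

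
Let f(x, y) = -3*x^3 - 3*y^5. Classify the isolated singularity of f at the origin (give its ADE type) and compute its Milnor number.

Type E_{8}, Milnor number mu = 8.

The Hessian of f at 0 has rank 0. Corank 2; j^3 = -3*x^3 is a perfect cube, so E-series; the 5-jet and mu = 8 give E_8.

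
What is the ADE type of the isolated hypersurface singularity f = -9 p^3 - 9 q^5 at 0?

E_{8}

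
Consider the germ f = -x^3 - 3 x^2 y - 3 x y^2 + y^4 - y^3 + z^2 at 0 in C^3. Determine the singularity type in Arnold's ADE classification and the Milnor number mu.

The Hessian of f at 0 is [[0, 0, 0], [0, 0, 0], [0, 0, 2]] with rank 1, so corank 2. A Groebner basis of the Jacobian ideal J(f) in C{x,y,z} is {y^3, x^2 + 2*x*y + y^2, z}; counting standard monomials gives mu = 6. Corank 2; j^3 = -(x + y)^3 is a perfect cube, so E-series; the 4-jet and mu = 6 give E_6.

Type E6, Milnor number mu = 6.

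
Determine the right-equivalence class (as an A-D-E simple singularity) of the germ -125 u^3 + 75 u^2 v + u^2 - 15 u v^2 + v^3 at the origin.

A_{2}

The Hessian of f at 0 is [[2, 0], [0, 0]] with rank 1, so corank 1. A Groebner basis of the Jacobian ideal J(f) in C{u,v} is {v^2, u}; counting standard monomials gives mu = 2. Corank 1: A-series; mu = 2 gives A_2.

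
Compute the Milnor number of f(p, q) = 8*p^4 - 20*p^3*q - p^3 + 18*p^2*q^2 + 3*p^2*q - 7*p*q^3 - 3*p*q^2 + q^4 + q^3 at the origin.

7

The Hessian of f at 0 has rank 0. Corank 2; j^3 = -(p - q)^3 is a perfect cube, so E-series; the 4-jet and mu = 7 give E_7.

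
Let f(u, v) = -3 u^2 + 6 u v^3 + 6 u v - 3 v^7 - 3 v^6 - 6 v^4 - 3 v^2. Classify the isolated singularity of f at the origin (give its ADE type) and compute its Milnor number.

The Hessian of f at 0 has rank 1. Corank 1: A-series; mu = 6 gives A_6.

Type A6, Milnor number mu = 6.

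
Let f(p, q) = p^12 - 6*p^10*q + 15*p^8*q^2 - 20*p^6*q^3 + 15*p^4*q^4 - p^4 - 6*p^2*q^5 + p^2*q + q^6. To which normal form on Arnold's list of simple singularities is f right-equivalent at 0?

The Hessian of f at 0 is [[0, 0], [0, 0]] with rank 0, so corank 2. A Groebner basis of the Jacobian ideal J(f) in C{p,q} is {p^2/6 + q^5, p^3, p*q}; counting standard monomials gives mu = 7. Corank 2; j^3 = p^2*q has shape L^2 M (L != M), so D-series; mu = 7 gives D_7.

D_7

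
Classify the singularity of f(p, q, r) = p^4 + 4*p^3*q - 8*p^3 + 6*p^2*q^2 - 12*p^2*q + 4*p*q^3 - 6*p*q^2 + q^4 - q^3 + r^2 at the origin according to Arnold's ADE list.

The Hessian of f at 0 is [[0, 0, 0], [0, 0, 0], [0, 0, 2]] with rank 1, so corank 2. A Groebner basis of the Jacobian ideal J(f) in C{p,q,r} is {q^4, p*q^2 + 2*q^3/3, p^2 + p*q + q^2/4, r}; counting standard monomials gives mu = 6. Corank 2; j^3 = -(2*p + q)^3 is a perfect cube, so E-series; the 4-jet and mu = 6 give E_6.

E_6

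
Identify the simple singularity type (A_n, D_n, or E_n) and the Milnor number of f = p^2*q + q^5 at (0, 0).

Type D_6, Milnor number mu = 6.

The Hessian of f at 0 is [[0, 0], [0, 0]] with rank 0, so corank 2. A Groebner basis of the Jacobian ideal J(f) in C{p,q} is {p^2/5 + q^4, p^3, p*q}; counting standard monomials gives mu = 6. Corank 2; j^3 = p^2*q has shape L^2 M (L != M), so D-series; mu = 6 gives D_6.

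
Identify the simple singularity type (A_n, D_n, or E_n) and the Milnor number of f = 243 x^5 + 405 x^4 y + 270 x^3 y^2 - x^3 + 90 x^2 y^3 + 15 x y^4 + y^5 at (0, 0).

Type E_8, Milnor number mu = 8.

The Hessian of f at 0 has rank 0. Corank 2; j^3 = -x^3 is a perfect cube, so E-series; the 5-jet and mu = 8 give E_8.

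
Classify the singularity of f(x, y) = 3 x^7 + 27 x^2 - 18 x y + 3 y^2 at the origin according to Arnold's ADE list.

A6

The Hessian of f at 0 is [[54, -18], [-18, 6]] with rank 1, so corank 1. A Groebner basis of the Jacobian ideal J(f) in C{x,y} is {y^6, x - y/3}; counting standard monomials gives mu = 6. Corank 1: A-series; mu = 6 gives A_6.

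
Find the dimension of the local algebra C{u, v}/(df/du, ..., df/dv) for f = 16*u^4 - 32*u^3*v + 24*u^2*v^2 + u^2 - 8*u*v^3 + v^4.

3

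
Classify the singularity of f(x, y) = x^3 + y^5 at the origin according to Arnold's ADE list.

E_8

The Hessian of f at 0 is [[0, 0], [0, 0]] with rank 0, so corank 2. A Groebner basis of the Jacobian ideal J(f) in C{x,y} is {y^4, x^2}; counting standard monomials gives mu = 8. Corank 2; j^3 = x^3 is a perfect cube, so E-series; the 5-jet and mu = 8 give E_8.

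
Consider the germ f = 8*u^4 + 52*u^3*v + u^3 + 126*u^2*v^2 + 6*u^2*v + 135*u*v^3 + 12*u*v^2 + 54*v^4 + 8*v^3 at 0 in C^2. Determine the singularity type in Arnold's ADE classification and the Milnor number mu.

Type E_7, Milnor number mu = 7.

The Hessian of f at 0 has rank 0. Corank 2; j^3 = (u + 2*v)^3 is a perfect cube, so E-series; the 4-jet and mu = 7 give E_7.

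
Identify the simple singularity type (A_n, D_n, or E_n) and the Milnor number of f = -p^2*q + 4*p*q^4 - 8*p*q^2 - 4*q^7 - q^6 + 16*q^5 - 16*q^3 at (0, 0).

The Hessian of f at 0 has rank 0. Corank 2; j^3 = -q*(p + 4*q)^2 has shape L^2 M (L != M), so D-series; mu = 7 gives D_7.

Type D7, Milnor number mu = 7.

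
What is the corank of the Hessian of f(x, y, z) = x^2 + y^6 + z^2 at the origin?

1

Hessian at 0 has rank 2.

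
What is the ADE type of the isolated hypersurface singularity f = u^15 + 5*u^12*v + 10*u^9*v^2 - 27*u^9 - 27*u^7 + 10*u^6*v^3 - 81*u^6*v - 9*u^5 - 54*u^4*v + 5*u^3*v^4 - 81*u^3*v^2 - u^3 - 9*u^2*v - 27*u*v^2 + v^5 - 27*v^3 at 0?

E_{8}

The Hessian of f at 0 has rank 0. Corank 2; j^3 = -(u + 3*v)^3 is a perfect cube, so E-series; the 5-jet and mu = 8 give E_8.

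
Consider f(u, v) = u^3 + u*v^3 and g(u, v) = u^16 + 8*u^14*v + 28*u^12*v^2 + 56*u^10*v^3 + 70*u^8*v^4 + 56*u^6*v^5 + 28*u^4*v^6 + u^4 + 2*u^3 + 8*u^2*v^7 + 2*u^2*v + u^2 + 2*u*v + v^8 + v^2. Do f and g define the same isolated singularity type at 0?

The Hessian of f at 0 has rank 0. Corank 2; j^3 = u^3 is a perfect cube, so E-series; the 4-jet and mu = 7 give E_7. The Hessian of g at 0 has rank 1. Corank 1: A-series; mu = 7 gives A_7. f is E_7 but g is A_7, hence not right-equivalent.

No.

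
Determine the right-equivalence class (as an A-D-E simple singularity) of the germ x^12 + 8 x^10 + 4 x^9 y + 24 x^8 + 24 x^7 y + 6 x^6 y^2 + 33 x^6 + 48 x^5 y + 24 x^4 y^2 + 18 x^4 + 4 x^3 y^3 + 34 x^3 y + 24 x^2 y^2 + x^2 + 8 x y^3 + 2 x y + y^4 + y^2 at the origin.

The Hessian of f at 0 has rank 1. Corank 1: A-series; mu = 3 gives A_3.

A_{3}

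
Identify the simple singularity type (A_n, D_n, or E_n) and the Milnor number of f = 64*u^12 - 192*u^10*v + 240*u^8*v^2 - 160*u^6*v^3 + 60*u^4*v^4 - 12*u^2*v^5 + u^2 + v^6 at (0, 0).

Type A5, Milnor number mu = 5.

The Hessian of f at 0 is [[2, 0], [0, 0]] with rank 1, so corank 1. A Groebner basis of the Jacobian ideal J(f) in C{u,v} is {v^5, u}; counting standard monomials gives mu = 5. Corank 1: A-series; mu = 5 gives A_5.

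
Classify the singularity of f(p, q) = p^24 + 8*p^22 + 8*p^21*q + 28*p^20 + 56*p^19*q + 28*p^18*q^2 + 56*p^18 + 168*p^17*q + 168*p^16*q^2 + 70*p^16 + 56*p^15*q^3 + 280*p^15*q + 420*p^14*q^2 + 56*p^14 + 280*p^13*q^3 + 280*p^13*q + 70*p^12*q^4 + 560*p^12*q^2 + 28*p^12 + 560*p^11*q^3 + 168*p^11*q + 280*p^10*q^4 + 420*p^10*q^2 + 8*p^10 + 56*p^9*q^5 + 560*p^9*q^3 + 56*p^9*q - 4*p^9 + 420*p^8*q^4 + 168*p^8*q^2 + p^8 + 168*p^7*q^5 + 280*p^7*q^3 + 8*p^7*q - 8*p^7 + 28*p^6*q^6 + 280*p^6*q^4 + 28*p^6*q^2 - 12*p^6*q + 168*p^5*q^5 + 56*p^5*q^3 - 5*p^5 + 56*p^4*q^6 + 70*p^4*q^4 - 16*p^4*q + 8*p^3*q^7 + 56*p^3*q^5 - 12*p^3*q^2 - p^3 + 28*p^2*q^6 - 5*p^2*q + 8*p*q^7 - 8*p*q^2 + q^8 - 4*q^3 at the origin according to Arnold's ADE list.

D9

The Hessian of f at 0 has rank 0. Corank 2; j^3 = -(p + q)*(p + 2*q)^2 has shape L^2 M (L != M), so D-series; mu = 9 gives D_9.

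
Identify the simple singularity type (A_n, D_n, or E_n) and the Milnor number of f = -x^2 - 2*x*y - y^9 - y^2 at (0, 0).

Type A_{8}, Milnor number mu = 8.

The Hessian of f at 0 has rank 1. Corank 1: A-series; mu = 8 gives A_8.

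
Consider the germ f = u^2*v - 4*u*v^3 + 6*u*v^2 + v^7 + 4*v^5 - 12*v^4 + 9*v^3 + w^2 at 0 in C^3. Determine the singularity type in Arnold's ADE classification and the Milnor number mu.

The Hessian of f at 0 is [[0, 0, 0], [0, 0, 0], [0, 0, 2]] with rank 1, so corank 2. A Groebner basis of the Jacobian ideal J(f) in C{u,v,w} is {u^2*v^2 + 3*u^2*v + 4*u^2/7 + 173*u*v^2/14 + 237*u*v/28 + 81*v^2/4, u^3 + 9*u^2*v + 8*u^2/7 + 173*u*v^2/7 + 237*u*v/14 + 81*v^2/2, -u*v/2 + v^3 - 3*v^2/2, w}; counting standard monomials gives mu = 8. Corank 2; j^3 = v*(u + 3*v)^2 has shape L^2 M (L != M), so D-series; mu = 8 gives D_8.

Type D_8, Milnor number mu = 8.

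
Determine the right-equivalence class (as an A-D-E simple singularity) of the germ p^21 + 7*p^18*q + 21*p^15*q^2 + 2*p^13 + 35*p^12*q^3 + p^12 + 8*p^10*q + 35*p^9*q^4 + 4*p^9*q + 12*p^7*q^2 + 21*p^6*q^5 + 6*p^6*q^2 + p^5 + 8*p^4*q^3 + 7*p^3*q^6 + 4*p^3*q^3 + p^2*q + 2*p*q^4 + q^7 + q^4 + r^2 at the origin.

D_5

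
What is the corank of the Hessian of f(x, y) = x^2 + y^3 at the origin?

The Hessian at 0 is [[2, 0], [0, 0]] of rank 1; hence corank 1.

1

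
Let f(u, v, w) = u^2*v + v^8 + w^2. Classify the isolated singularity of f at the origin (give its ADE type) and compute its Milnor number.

Type D9, Milnor number mu = 9.

The Hessian of f at 0 has rank 1. Corank 2; j^3 = u^2*v has shape L^2 M (L != M), so D-series; mu = 9 gives D_9.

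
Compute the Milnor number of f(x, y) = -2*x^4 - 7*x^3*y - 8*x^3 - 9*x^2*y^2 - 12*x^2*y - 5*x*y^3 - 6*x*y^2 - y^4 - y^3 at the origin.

7

The Hessian of f at 0 has rank 0. Corank 2; j^3 = -(2*x + y)^3 is a perfect cube, so E-series; the 4-jet and mu = 7 give E_7.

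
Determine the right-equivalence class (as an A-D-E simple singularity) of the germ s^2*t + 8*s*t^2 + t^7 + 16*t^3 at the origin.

D_{8}

The Hessian of f at 0 is [[0, 0], [0, 0]] with rank 0, so corank 2. A Groebner basis of the Jacobian ideal J(f) in C{s,t} is {s^2/7 + t^6 - 16*t^2/7, s^3 + 64*t^3, s*t + 4*t^2}; counting standard monomials gives mu = 8. Corank 2; j^3 = t*(s + 4*t)^2 has shape L^2 M (L != M), so D-series; mu = 8 gives D_8.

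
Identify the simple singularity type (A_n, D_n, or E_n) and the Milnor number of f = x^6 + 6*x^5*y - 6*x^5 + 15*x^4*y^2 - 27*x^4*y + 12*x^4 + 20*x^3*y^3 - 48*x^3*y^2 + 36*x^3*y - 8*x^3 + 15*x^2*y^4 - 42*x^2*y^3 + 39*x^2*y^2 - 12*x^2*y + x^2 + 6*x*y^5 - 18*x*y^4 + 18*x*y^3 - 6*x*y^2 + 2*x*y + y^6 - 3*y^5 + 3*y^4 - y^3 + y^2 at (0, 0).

The Hessian of f at 0 has rank 1. Corank 1: A-series; mu = 2 gives A_2.

Type A_{2}, Milnor number mu = 2.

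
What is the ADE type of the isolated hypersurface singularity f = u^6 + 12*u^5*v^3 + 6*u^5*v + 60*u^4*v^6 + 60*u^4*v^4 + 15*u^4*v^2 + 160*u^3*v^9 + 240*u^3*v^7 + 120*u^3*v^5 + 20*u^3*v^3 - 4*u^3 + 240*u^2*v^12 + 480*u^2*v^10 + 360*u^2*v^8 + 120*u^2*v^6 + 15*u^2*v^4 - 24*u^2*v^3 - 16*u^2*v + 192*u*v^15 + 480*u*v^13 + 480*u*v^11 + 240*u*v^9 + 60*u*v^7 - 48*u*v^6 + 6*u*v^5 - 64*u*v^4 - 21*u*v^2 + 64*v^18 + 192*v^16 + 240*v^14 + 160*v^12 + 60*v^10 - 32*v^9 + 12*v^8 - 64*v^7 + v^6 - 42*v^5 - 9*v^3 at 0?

The Hessian of f at 0 has rank 0. Corank 2; j^3 = -(u + v)*(2*u + 3*v)^2 has shape L^2 M (L != M), so D-series; mu = 7 gives D_7.

D_{7}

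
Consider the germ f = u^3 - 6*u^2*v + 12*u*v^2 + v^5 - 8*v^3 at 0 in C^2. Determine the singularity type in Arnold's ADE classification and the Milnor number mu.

The Hessian of f at 0 has rank 0. Corank 2; j^3 = (u - 2*v)^3 is a perfect cube, so E-series; the 5-jet and mu = 8 give E_8.

Type E8, Milnor number mu = 8.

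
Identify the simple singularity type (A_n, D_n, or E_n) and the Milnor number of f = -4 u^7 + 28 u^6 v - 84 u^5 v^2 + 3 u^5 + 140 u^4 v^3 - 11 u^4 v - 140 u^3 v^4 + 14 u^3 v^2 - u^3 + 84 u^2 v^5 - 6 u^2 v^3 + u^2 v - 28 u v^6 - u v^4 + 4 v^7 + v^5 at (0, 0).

Type D6, Milnor number mu = 6.

The Hessian of f at 0 has rank 0. Corank 2; j^3 = -u^2*(u - v) has shape L^2 M (L != M), so D-series; mu = 6 gives D_6.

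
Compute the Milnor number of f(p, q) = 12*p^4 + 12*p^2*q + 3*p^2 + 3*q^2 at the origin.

1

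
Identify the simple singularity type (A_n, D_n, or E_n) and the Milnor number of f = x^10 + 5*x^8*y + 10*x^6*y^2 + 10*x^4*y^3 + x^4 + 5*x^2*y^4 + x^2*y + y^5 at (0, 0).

The Hessian of f at 0 is [[0, 0], [0, 0]] with rank 0, so corank 2. A Groebner basis of the Jacobian ideal J(f) in C{x,y} is {x^2/5 + y^4, x^3, x*y}; counting standard monomials gives mu = 6. Corank 2; j^3 = x^2*y has shape L^2 M (L != M), so D-series; mu = 6 gives D_6.

Type D_6, Milnor number mu = 6.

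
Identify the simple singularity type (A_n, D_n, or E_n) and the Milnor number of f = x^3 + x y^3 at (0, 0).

Type E_{7}, Milnor number mu = 7.

The Hessian of f at 0 is [[0, 0], [0, 0]] with rank 0, so corank 2. A Groebner basis of the Jacobian ideal J(f) in C{x,y} is {x^3, x*y^2, 3*x^2 + y^3}; counting standard monomials gives mu = 7. Corank 2; j^3 = x^3 is a perfect cube, so E-series; the 4-jet and mu = 7 give E_7.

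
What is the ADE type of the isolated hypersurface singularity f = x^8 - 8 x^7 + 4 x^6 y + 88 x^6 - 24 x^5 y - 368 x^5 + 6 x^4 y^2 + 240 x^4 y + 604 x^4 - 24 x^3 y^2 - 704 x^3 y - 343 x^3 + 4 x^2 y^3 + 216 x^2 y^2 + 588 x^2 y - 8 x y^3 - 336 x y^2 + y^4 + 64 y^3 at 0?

The Hessian of f at 0 has rank 0. Corank 2; j^3 = -(7*x - 4*y)^3 is a perfect cube, so E-series; the 4-jet and mu = 6 give E_6.

E_{6}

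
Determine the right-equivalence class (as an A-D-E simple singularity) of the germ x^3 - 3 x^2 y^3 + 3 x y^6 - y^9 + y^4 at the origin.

E_6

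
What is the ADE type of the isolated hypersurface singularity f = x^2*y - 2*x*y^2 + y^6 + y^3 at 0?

D7

The Hessian of f at 0 is [[0, 0], [0, 0]] with rank 0, so corank 2. A Groebner basis of the Jacobian ideal J(f) in C{x,y} is {x^2/6 + y^5 - y^2/6, x^3 - y^3, x*y - y^2}; counting standard monomials gives mu = 7. Corank 2; j^3 = y*(x - y)^2 has shape L^2 M (L != M), so D-series; mu = 7 gives D_7.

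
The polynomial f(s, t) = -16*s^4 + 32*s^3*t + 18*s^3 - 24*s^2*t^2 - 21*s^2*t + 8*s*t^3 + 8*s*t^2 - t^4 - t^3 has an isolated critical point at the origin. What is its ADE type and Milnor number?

Type D_{5}, Milnor number mu = 5.

The Hessian of f at 0 has rank 0. Corank 2; j^3 = (2*s - t)*(3*s - t)^2 has shape L^2 M (L != M), so D-series; mu = 5 gives D_5.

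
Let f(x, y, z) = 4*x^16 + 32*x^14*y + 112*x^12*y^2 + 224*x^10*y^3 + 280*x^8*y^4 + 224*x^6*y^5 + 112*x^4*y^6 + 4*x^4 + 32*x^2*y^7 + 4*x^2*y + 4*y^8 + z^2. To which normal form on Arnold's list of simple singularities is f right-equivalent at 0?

D_{9}

The Hessian of f at 0 is [[0, 0, 0], [0, 0, 0], [0, 0, 2]] with rank 1, so corank 2. A Groebner basis of the Jacobian ideal J(f) in C{x,y,z} is {x^2/8 + y^7, x^3, x*y, z}; counting standard monomials gives mu = 9. Corank 2; j^3 = 4*x^2*y has shape L^2 M (L != M), so D-series; mu = 9 gives D_9.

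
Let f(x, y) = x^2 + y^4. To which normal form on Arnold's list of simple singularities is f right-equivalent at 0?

The Hessian of f at 0 is [[2, 0], [0, 0]] with rank 1, so corank 1. A Groebner basis of the Jacobian ideal J(f) in C{x,y} is {y^3, x}; counting standard monomials gives mu = 3. Corank 1: A-series; mu = 3 gives A_3.

A_3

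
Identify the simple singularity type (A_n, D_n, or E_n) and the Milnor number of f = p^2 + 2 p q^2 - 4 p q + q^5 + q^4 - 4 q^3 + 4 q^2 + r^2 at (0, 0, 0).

Type A4, Milnor number mu = 4.

The Hessian of f at 0 has rank 2. Corank 1: A-series; mu = 4 gives A_4.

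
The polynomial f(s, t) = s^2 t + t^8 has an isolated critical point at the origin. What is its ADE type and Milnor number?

Type D_9, Milnor number mu = 9.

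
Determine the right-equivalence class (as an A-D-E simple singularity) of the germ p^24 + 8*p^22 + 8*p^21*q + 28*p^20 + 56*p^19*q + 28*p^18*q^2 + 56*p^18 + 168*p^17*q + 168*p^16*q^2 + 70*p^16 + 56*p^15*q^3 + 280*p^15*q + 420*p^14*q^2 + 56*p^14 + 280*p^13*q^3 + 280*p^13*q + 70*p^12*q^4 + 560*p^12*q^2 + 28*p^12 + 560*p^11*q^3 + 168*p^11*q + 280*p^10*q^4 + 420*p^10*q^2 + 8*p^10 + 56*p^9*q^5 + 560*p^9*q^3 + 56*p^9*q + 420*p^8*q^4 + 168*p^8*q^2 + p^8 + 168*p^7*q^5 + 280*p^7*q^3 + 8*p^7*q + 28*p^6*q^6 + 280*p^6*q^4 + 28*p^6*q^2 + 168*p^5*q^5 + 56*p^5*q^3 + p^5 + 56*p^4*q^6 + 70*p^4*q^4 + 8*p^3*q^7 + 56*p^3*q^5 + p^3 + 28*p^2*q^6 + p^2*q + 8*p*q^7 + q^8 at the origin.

D9

The Hessian of f at 0 has rank 0. Corank 2; j^3 = p^2*(p + q) has shape L^2 M (L != M), so D-series; mu = 9 gives D_9.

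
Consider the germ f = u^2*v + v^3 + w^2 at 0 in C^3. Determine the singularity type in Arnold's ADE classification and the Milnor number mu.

The Hessian of f at 0 has rank 1. Corank 2; j^3 = v*(u^2 + v^2) splits into three distinct lines over C (the quadratic factor has nonzero discriminant), so D_4.

Type D4, Milnor number mu = 4.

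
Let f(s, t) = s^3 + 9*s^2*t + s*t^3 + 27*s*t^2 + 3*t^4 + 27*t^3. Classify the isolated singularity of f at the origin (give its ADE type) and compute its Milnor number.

Type E7, Milnor number mu = 7.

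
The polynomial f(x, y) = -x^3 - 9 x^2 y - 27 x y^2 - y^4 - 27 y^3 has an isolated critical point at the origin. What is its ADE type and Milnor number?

The Hessian of f at 0 is [[0, 0], [0, 0]] with rank 0, so corank 2. A Groebner basis of the Jacobian ideal J(f) in C{x,y} is {y^3, x^2 + 6*x*y + 9*y^2}; counting standard monomials gives mu = 6. Corank 2; j^3 = -(x + 3*y)^3 is a perfect cube, so E-series; the 4-jet and mu = 6 give E_6.

Type E_{6}, Milnor number mu = 6.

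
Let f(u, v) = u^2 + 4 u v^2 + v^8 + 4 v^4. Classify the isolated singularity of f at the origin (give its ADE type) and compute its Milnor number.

Type A_{7}, Milnor number mu = 7.

The Hessian of f at 0 is [[2, 0], [0, 0]] with rank 1, so corank 1. A Groebner basis of the Jacobian ideal J(f) in C{u,v} is {u^4, u^3*v, u/2 + v^2}; counting standard monomials gives mu = 7. Corank 1: A-series; mu = 7 gives A_7.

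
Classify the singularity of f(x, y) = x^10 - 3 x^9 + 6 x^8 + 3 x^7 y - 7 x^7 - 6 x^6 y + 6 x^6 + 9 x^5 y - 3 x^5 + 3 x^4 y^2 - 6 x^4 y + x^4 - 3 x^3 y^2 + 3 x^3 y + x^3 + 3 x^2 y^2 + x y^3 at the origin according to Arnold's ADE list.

The Hessian of f at 0 has rank 0. Corank 2; j^3 = x^3 is a perfect cube, so E-series; the 4-jet and mu = 7 give E_7.

E_{7}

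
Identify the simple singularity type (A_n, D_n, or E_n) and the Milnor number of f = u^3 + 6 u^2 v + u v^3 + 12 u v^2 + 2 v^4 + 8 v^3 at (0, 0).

The Hessian of f at 0 has rank 0. Corank 2; j^3 = (u + 2*v)^3 is a perfect cube, so E-series; the 4-jet and mu = 7 give E_7.

Type E_7, Milnor number mu = 7.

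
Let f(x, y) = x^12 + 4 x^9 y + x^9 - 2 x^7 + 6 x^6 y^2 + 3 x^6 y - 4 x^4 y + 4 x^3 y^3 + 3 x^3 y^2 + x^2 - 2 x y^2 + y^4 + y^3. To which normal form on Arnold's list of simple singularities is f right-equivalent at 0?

A_2

The Hessian of f at 0 has rank 1. Corank 1: A-series; mu = 2 gives A_2.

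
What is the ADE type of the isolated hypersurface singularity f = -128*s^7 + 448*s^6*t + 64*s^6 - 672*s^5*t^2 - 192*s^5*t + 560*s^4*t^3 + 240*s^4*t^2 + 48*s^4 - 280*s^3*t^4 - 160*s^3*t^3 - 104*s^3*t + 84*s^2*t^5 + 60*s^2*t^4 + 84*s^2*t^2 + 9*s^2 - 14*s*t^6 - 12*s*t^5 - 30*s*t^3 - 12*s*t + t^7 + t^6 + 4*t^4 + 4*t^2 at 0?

A_{6}

The Hessian of f at 0 has rank 1. Corank 1: A-series; mu = 6 gives A_6.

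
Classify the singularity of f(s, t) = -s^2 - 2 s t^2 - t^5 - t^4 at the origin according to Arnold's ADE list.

A4

The Hessian of f at 0 has rank 1. Corank 1: A-series; mu = 4 gives A_4.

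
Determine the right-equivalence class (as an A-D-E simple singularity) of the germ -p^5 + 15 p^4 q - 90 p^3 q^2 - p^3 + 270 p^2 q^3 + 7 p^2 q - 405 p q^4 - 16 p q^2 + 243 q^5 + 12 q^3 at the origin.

The Hessian of f at 0 has rank 0. Corank 2; j^3 = -(p - 3*q)*(p - 2*q)^2 has shape L^2 M (L != M), so D-series; mu = 6 gives D_6.

D6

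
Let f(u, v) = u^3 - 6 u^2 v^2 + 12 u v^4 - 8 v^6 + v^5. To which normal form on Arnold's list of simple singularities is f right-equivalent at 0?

E_8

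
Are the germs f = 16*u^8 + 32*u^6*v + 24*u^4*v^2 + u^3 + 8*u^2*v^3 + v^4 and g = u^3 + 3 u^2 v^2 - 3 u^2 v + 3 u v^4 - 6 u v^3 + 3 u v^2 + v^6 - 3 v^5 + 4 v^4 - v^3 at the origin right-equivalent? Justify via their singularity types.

Yes.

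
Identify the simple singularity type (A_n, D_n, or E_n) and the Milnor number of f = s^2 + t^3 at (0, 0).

The Hessian of f at 0 has rank 1. Corank 1: A-series; mu = 2 gives A_2.

Type A_2, Milnor number mu = 2.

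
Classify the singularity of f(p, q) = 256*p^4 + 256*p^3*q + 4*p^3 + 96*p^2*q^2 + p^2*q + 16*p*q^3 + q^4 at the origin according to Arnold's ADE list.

D_{5}

The Hessian of f at 0 is [[0, 0], [0, 0]] with rank 0, so corank 2. A Groebner basis of the Jacobian ideal J(f) in C{p,q} is {p*q^2, -p*q/16 + q^3, p^2 + p*q/4}; counting standard monomials gives mu = 5. Corank 2; j^3 = p^2*(4*p + q) has shape L^2 M (L != M), so D-series; mu = 5 gives D_5.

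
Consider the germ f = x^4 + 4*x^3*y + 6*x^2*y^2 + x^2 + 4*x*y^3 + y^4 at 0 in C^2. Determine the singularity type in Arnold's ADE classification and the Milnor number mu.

The Hessian of f at 0 has rank 1. Corank 1: A-series; mu = 3 gives A_3.

Type A_3, Milnor number mu = 3.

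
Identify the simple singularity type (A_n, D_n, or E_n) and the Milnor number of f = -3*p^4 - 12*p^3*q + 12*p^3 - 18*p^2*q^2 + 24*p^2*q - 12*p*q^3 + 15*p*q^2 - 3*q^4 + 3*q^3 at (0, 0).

The Hessian of f at 0 has rank 0. Corank 2; j^3 = 3*(p + q)*(2*p + q)^2 has shape L^2 M (L != M), so D-series; mu = 5 gives D_5.

Type D_5, Milnor number mu = 5.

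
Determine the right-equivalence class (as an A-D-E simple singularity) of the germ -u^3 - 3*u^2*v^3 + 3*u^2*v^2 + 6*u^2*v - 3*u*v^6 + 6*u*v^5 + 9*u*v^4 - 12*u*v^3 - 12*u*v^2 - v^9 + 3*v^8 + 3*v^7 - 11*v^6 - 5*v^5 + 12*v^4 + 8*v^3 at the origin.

The Hessian of f at 0 is [[0, 0], [0, 0]] with rank 0, so corank 2. A Groebner basis of the Jacobian ideal J(f) in C{u,v} is {u^2/2 + u*v^3 - u*v^2 - 2*u*v + 2*v^3 + 2*v^2, v^4, u^3 + 6*u^2 - 24*u*v^2 - 24*u*v + 40*v^3 + 24*v^2, u^2*v + u^2 - 6*u*v^2 - 4*u*v + 8*v^3 + 4*v^2}; counting standard monomials gives mu = 8. Corank 2; j^3 = -(u - 2*v)^3 is a perfect cube, so E-series; the 5-jet and mu = 8 give E_8.

E8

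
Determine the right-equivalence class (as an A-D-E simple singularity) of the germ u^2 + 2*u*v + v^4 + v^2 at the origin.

The Hessian of f at 0 has rank 1. Corank 1: A-series; mu = 3 gives A_3.

A_{3}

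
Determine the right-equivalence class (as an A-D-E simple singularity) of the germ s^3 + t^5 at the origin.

E_8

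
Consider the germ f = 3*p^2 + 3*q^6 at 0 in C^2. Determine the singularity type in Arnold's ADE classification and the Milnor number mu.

Type A_{5}, Milnor number mu = 5.

The Hessian of f at 0 has rank 1. Corank 1: A-series; mu = 5 gives A_5.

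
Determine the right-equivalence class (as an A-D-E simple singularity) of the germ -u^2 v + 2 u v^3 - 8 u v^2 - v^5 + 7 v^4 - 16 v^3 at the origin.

The Hessian of f at 0 has rank 0. Corank 2; j^3 = -v*(u + 4*v)^2 has shape L^2 M (L != M), so D-series; mu = 5 gives D_5.

D5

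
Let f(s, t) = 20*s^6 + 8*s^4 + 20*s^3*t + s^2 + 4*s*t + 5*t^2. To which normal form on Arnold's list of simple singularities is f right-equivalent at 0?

A_{1}

The Hessian of f at 0 is [[2, 4], [4, 10]] with rank 2, so corank 0. A Groebner basis of the Jacobian ideal J(f) in C{s,t} is {s, t}; counting standard monomials gives mu = 1. Corank 0: nondegenerate Morse point, so A_1.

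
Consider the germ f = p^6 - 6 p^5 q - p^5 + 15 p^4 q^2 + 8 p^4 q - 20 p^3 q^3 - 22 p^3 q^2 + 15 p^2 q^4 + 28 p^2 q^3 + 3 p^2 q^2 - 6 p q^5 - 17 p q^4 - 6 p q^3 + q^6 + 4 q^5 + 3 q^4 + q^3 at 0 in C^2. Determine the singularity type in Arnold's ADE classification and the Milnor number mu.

The Hessian of f at 0 is [[0, 0], [0, 0]] with rank 0, so corank 2. A Groebner basis of the Jacobian ideal J(f) in C{p,q} is {p^4 + 2*p*q^2, p^2*q - 2*p*q^2 + q^2/2, q^3}; counting standard monomials gives mu = 8. Corank 2; j^3 = q^3 is a perfect cube, so E-series; the 5-jet and mu = 8 give E_8.

Type E8, Milnor number mu = 8.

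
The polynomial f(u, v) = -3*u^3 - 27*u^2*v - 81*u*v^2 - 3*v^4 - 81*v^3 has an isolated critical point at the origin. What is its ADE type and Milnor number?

The Hessian of f at 0 has rank 0. Corank 2; j^3 = -3*(u + 3*v)^3 is a perfect cube, so E-series; the 4-jet and mu = 6 give E_6.

Type E6, Milnor number mu = 6.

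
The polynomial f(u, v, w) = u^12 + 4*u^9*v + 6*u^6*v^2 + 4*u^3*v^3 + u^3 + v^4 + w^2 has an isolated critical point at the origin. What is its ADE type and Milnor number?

The Hessian of f at 0 has rank 1. Corank 2; j^3 = u^3 is a perfect cube, so E-series; the 4-jet and mu = 6 give E_6.

Type E_6, Milnor number mu = 6.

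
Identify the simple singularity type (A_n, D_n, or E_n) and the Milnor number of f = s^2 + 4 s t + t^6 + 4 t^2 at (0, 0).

Type A_{5}, Milnor number mu = 5.

The Hessian of f at 0 is [[2, 4], [4, 8]] with rank 1, so corank 1. A Groebner basis of the Jacobian ideal J(f) in C{s,t} is {t^5, s + 2*t}; counting standard monomials gives mu = 5. Corank 1: A-series; mu = 5 gives A_5.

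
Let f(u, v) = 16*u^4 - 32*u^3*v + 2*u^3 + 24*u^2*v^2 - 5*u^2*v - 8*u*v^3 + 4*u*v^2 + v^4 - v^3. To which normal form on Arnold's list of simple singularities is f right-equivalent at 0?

D_5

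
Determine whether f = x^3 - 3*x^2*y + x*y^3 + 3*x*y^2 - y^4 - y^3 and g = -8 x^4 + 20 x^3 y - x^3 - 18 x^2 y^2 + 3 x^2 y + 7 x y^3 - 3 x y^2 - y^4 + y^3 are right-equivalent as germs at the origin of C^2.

Yes.

The Hessian of f at 0 has rank 0. Corank 2; j^3 = (x - y)^3 is a perfect cube, so E-series; the 4-jet and mu = 7 give E_7. The Hessian of g at 0 has rank 0. Corank 2; j^3 = -(x - y)^3 is a perfect cube, so E-series; the 4-jet and mu = 7 give E_7. Both have type E_7, hence right-equivalent.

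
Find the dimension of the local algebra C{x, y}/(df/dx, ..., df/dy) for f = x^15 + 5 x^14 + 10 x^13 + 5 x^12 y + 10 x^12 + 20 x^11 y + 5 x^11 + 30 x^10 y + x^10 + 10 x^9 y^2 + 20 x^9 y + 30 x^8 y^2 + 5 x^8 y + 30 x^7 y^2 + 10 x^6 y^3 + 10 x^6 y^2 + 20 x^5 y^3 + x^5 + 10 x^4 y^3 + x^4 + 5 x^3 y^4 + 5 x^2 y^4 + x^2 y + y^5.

6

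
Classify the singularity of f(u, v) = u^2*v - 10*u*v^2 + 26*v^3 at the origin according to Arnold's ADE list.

D_{4}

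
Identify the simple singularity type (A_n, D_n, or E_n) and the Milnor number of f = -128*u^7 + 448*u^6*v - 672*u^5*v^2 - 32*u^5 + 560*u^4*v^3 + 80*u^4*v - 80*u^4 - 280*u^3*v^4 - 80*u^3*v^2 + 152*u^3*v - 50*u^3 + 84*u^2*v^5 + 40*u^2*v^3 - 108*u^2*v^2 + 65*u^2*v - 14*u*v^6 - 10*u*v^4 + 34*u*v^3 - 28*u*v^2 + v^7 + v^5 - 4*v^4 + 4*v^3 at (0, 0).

Type D_{8}, Milnor number mu = 8.

The Hessian of f at 0 has rank 0. Corank 2; j^3 = -(2*u - v)*(5*u - 2*v)^2 has shape L^2 M (L != M), so D-series; mu = 8 gives D_8.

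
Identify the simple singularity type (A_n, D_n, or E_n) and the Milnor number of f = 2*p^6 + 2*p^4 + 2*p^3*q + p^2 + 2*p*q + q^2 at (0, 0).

Type A5, Milnor number mu = 5.

The Hessian of f at 0 is [[2, 2], [2, 2]] with rank 1, so corank 1. A Groebner basis of the Jacobian ideal J(f) in C{p,q} is {p*q^2 + p + q, -p + q^3 - q, p^2 + 2*p*q + q^2}; counting standard monomials gives mu = 5. Corank 1: A-series; mu = 5 gives A_5.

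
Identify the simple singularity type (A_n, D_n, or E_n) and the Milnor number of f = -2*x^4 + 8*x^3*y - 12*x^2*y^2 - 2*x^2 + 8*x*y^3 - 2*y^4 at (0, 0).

The Hessian of f at 0 is [[-4, 0], [0, 0]] with rank 1, so corank 1. A Groebner basis of the Jacobian ideal J(f) in C{x,y} is {y^3, x}; counting standard monomials gives mu = 3. Corank 1: A-series; mu = 3 gives A_3.

Type A3, Milnor number mu = 3.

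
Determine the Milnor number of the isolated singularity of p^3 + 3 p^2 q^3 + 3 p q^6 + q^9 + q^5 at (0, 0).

8

The Hessian of f at 0 is [[0, 0], [0, 0]] with rank 0, so corank 2. A Groebner basis of the Jacobian ideal J(f) in C{p,q} is {p^2/2 + p*q^3, q^4, p^3, p^2*q}; counting standard monomials gives mu = 8. Corank 2; j^3 = p^3 is a perfect cube, so E-series; the 5-jet and mu = 8 give E_8.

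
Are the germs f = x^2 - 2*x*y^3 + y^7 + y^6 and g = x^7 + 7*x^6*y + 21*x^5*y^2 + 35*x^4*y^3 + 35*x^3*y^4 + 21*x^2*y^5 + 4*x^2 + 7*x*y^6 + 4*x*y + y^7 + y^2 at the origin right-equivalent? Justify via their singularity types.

Yes.

The Hessian of f at 0 is [[2, 0], [0, 0]] with rank 1, so corank 1. A Groebner basis of the Jacobian ideal J(f) in C{x,y} is {-x + y^3, x^2}; counting standard monomials gives mu = 6. Corank 1: A-series; mu = 6 gives A_6. The Hessian of g at 0 is [[8, 4], [4, 2]] with rank 1, so corank 1. A Groebner basis of the Jacobian ideal J(g) in C{x,y} is {y^6, x + y/2}; counting standard monomials gives mu = 6. Corank 1: A-series; mu = 6 gives A_6. Both have type A_6, hence right-equivalent.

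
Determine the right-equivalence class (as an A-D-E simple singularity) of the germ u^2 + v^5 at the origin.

The Hessian of f at 0 has rank 1. Corank 1: A-series; mu = 4 gives A_4.

A4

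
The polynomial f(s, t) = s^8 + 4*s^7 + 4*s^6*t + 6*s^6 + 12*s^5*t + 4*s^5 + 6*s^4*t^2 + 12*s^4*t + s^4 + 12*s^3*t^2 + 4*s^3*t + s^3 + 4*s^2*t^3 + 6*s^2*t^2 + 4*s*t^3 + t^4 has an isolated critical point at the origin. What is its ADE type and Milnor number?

Type E_6, Milnor number mu = 6.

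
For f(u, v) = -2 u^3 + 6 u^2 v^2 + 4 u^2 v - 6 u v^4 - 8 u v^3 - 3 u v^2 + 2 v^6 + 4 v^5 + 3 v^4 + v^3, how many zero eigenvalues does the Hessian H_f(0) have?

The Hessian at 0 is [[0, 0], [0, 0]] of rank 0; hence corank 2.

2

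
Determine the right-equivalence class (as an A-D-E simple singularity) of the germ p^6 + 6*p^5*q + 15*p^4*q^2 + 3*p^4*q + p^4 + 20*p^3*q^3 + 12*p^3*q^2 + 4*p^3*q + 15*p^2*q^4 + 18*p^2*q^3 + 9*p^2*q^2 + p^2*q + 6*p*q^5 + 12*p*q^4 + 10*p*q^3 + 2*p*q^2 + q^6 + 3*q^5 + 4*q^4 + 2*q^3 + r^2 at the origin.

D4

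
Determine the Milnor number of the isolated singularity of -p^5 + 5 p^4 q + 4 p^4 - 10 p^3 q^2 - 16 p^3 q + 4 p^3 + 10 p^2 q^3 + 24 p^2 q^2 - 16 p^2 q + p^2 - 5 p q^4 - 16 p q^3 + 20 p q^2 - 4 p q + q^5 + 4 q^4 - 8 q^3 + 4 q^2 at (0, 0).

4

The Hessian of f at 0 is [[2, -4], [-4, 8]] with rank 1, so corank 1. A Groebner basis of the Jacobian ideal J(f) in C{p,q} is {-p/8 + q^3 - q^2/4 + q/4, p^2 + p - 2*q^2 - 2*q, p*q + p/4 - 3*q^2/2 - q/2}; counting standard monomials gives mu = 4. Corank 1: A-series; mu = 4 gives A_4.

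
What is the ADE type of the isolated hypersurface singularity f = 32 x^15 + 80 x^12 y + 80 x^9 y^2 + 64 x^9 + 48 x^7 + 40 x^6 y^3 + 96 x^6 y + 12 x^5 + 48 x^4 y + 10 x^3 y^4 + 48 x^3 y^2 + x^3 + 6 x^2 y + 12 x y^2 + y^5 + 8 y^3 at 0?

E_{8}

The Hessian of f at 0 is [[0, 0], [0, 0]] with rank 0, so corank 2. A Groebner basis of the Jacobian ideal J(f) in C{x,y} is {-x^2/64 + x*y^3 - x*y/16 - y^2/16, y^4, x^3 - 12*x*y^2 - 16*y^3, x^2*y + 4*x*y^2 + 4*y^3}; counting standard monomials gives mu = 8. Corank 2; j^3 = (x + 2*y)^3 is a perfect cube, so E-series; the 5-jet and mu = 8 give E_8.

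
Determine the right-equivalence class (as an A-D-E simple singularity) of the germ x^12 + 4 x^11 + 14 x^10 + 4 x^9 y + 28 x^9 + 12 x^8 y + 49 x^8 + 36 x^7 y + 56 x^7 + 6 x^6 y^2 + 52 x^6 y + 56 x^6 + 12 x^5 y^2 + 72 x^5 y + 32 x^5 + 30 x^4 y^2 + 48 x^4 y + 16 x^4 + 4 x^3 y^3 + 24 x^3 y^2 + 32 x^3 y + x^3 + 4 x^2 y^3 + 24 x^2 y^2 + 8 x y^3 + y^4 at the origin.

The Hessian of f at 0 has rank 0. Corank 2; j^3 = x^3 is a perfect cube, so E-series; the 4-jet and mu = 6 give E_6.

E_6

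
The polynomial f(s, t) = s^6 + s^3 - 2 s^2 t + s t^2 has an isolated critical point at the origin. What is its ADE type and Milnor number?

The Hessian of f at 0 has rank 0. Corank 2; j^3 = s*(s - t)^2 has shape L^2 M (L != M), so D-series; mu = 7 gives D_7.

Type D_{7}, Milnor number mu = 7.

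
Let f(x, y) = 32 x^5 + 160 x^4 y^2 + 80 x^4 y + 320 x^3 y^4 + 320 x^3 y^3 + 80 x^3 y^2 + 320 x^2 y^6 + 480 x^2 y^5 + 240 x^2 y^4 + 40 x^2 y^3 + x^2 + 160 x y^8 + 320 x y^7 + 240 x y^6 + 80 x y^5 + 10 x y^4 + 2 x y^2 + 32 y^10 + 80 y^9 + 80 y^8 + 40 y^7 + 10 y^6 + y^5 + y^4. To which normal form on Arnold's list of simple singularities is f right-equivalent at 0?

A_{4}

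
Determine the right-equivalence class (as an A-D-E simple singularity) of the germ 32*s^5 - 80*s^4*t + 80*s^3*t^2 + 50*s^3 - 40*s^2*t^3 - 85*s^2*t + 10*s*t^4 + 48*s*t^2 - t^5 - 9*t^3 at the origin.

D_6

The Hessian of f at 0 has rank 0. Corank 2; j^3 = (2*s - t)*(5*s - 3*t)^2 has shape L^2 M (L != M), so D-series; mu = 6 gives D_6.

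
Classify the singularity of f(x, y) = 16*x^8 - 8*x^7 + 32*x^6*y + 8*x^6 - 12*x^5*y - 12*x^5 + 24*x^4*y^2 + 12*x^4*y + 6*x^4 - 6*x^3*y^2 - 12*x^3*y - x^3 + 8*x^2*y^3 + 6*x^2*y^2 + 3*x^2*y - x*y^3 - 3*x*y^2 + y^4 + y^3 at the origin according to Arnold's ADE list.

E7

The Hessian of f at 0 has rank 0. Corank 2; j^3 = -(x - y)^3 is a perfect cube, so E-series; the 4-jet and mu = 7 give E_7.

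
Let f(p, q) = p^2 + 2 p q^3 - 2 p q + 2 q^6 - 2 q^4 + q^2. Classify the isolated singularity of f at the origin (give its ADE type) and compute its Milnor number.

The Hessian of f at 0 has rank 1. Corank 1: A-series; mu = 5 gives A_5.

Type A_{5}, Milnor number mu = 5.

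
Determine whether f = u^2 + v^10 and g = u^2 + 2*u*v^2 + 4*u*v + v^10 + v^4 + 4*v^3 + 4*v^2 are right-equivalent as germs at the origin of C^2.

Yes.

The Hessian of f at 0 is [[2, 0], [0, 0]] with rank 1, so corank 1. A Groebner basis of the Jacobian ideal J(f) in C{u,v} is {v^9, u}; counting standard monomials gives mu = 9. Corank 1: A-series; mu = 9 gives A_9. The Hessian of g at 0 is [[2, 4], [4, 8]] with rank 1, so corank 1. A Groebner basis of the Jacobian ideal J(g) in C{u,v} is {u^5 + 40*u^4 + 240*u^3*v - 560*u^3 - 1728*u^2*v + 1472*u^2 + 3456*u*v - 1024*u - 2048*v, u^4*v - 8*u^4 - 40*u^3*v + 80*u^3 + 240*u^2*v - 192*u^2 - 448*u*v + 128*u + 256*v, u + v^2 + 2*v}; counting standard monomials gives mu = 9. Corank 1: A-series; mu = 9 gives A_9. Both have type A_9, hence right-equivalent.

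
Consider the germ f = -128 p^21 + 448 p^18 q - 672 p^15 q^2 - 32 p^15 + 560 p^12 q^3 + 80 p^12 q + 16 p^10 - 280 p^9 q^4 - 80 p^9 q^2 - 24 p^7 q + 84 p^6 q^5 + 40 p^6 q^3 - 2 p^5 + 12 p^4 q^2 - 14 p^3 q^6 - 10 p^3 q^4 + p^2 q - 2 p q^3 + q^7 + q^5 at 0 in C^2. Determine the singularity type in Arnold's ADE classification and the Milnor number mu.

The Hessian of f at 0 has rank 0. Corank 2; j^3 = p^2*q has shape L^2 M (L != M), so D-series; mu = 8 gives D_8.

Type D_{8}, Milnor number mu = 8.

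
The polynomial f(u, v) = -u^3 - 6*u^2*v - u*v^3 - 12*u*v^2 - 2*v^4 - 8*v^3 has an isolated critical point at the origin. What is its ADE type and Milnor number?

Type E_7, Milnor number mu = 7.

The Hessian of f at 0 has rank 0. Corank 2; j^3 = -(u + 2*v)^3 is a perfect cube, so E-series; the 4-jet and mu = 7 give E_7.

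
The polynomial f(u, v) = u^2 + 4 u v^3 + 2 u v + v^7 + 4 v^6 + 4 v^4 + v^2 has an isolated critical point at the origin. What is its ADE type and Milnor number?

Type A_6, Milnor number mu = 6.

The Hessian of f at 0 has rank 1. Corank 1: A-series; mu = 6 gives A_6.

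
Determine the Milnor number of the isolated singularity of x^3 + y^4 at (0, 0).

6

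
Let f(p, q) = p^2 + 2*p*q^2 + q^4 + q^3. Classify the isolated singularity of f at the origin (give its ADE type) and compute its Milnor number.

Type A2, Milnor number mu = 2.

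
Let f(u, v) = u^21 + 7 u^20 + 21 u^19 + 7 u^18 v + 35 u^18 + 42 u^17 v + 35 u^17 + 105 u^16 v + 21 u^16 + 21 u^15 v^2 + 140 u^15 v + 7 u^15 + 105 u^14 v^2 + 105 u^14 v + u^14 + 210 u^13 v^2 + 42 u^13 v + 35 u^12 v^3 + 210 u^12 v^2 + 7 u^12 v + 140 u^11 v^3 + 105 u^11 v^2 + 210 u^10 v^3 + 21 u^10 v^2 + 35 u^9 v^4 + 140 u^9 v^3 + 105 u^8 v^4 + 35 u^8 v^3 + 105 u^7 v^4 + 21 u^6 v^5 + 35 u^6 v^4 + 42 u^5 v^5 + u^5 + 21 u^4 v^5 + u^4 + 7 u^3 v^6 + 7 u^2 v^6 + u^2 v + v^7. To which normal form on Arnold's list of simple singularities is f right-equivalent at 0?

The Hessian of f at 0 is [[0, 0], [0, 0]] with rank 0, so corank 2. A Groebner basis of the Jacobian ideal J(f) in C{u,v} is {u^2/7 + v^6, u^3, u*v}; counting standard monomials gives mu = 8. Corank 2; j^3 = u^2*v has shape L^2 M (L != M), so D-series; mu = 8 gives D_8.

D_8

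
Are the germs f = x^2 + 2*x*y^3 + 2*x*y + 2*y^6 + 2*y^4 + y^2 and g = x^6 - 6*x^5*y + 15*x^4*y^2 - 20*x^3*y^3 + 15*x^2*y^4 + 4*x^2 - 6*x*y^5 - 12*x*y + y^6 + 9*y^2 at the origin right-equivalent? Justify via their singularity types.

Yes.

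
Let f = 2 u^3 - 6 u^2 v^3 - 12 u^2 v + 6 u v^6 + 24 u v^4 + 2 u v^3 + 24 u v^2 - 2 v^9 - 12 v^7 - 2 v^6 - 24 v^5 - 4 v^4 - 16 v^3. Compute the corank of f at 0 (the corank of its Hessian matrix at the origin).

2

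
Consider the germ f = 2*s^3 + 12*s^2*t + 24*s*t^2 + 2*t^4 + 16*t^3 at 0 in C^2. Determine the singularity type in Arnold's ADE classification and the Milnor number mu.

Type E_6, Milnor number mu = 6.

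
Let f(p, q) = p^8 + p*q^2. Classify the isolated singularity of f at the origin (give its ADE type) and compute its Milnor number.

The Hessian of f at 0 has rank 0. Corank 2; j^3 = p*q^2 has shape L^2 M (L != M), so D-series; mu = 9 gives D_9.

Type D9, Milnor number mu = 9.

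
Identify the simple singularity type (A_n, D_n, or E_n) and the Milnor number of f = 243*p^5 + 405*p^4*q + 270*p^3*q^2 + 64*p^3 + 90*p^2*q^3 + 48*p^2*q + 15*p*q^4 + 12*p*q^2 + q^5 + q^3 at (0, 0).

The Hessian of f at 0 has rank 0. Corank 2; j^3 = (4*p + q)^3 is a perfect cube, so E-series; the 5-jet and mu = 8 give E_8.

Type E_{8}, Milnor number mu = 8.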